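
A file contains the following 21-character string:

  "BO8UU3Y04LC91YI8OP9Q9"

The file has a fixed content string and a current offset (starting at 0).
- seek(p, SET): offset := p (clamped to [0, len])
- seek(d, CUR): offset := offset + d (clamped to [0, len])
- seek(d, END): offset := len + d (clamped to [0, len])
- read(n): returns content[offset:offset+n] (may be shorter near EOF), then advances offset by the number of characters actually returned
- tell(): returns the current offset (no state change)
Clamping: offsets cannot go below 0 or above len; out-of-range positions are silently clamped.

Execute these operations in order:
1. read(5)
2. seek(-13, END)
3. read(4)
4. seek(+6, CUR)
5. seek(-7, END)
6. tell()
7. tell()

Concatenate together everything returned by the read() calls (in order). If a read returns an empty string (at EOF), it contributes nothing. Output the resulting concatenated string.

After 1 (read(5)): returned 'BO8UU', offset=5
After 2 (seek(-13, END)): offset=8
After 3 (read(4)): returned '4LC9', offset=12
After 4 (seek(+6, CUR)): offset=18
After 5 (seek(-7, END)): offset=14
After 6 (tell()): offset=14
After 7 (tell()): offset=14

Answer: BO8UU4LC9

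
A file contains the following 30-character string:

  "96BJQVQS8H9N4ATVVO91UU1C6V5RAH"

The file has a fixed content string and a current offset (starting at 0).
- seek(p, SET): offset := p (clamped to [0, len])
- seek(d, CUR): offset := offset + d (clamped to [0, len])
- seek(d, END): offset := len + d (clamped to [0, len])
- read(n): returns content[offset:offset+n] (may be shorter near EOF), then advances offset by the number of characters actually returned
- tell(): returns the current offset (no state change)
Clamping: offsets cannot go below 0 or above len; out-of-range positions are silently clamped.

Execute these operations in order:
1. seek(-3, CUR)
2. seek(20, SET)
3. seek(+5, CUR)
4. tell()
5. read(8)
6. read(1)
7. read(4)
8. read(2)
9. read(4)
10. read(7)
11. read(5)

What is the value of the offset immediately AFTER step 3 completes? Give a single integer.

After 1 (seek(-3, CUR)): offset=0
After 2 (seek(20, SET)): offset=20
After 3 (seek(+5, CUR)): offset=25

Answer: 25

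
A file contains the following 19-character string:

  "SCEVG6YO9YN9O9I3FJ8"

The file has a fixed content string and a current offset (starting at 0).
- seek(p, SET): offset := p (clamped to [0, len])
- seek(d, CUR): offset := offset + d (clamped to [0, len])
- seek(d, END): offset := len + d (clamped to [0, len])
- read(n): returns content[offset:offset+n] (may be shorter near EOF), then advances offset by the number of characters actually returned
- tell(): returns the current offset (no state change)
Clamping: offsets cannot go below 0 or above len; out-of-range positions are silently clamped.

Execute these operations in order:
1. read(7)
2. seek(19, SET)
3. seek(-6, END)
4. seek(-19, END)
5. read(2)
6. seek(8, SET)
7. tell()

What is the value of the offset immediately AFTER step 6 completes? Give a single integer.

After 1 (read(7)): returned 'SCEVG6Y', offset=7
After 2 (seek(19, SET)): offset=19
After 3 (seek(-6, END)): offset=13
After 4 (seek(-19, END)): offset=0
After 5 (read(2)): returned 'SC', offset=2
After 6 (seek(8, SET)): offset=8

Answer: 8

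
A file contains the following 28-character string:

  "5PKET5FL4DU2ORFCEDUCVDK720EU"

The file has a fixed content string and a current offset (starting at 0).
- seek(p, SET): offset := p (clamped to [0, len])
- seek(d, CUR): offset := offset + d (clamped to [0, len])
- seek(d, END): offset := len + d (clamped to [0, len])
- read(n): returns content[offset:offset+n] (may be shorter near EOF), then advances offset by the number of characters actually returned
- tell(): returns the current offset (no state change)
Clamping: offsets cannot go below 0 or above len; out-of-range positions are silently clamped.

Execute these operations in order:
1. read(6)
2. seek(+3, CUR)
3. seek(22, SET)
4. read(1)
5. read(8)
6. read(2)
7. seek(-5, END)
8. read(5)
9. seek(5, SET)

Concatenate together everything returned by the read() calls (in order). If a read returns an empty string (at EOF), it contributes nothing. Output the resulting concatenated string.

Answer: 5PKET5K720EU720EU

Derivation:
After 1 (read(6)): returned '5PKET5', offset=6
After 2 (seek(+3, CUR)): offset=9
After 3 (seek(22, SET)): offset=22
After 4 (read(1)): returned 'K', offset=23
After 5 (read(8)): returned '720EU', offset=28
After 6 (read(2)): returned '', offset=28
After 7 (seek(-5, END)): offset=23
After 8 (read(5)): returned '720EU', offset=28
After 9 (seek(5, SET)): offset=5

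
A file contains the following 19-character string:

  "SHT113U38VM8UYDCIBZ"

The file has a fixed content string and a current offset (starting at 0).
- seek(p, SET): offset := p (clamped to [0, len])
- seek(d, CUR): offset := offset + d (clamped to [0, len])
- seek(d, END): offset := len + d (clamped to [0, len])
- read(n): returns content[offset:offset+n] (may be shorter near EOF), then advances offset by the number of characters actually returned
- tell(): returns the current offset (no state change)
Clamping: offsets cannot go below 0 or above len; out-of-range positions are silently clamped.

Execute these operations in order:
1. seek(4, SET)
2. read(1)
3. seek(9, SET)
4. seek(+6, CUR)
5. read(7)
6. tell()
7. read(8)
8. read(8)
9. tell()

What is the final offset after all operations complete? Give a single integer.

After 1 (seek(4, SET)): offset=4
After 2 (read(1)): returned '1', offset=5
After 3 (seek(9, SET)): offset=9
After 4 (seek(+6, CUR)): offset=15
After 5 (read(7)): returned 'CIBZ', offset=19
After 6 (tell()): offset=19
After 7 (read(8)): returned '', offset=19
After 8 (read(8)): returned '', offset=19
After 9 (tell()): offset=19

Answer: 19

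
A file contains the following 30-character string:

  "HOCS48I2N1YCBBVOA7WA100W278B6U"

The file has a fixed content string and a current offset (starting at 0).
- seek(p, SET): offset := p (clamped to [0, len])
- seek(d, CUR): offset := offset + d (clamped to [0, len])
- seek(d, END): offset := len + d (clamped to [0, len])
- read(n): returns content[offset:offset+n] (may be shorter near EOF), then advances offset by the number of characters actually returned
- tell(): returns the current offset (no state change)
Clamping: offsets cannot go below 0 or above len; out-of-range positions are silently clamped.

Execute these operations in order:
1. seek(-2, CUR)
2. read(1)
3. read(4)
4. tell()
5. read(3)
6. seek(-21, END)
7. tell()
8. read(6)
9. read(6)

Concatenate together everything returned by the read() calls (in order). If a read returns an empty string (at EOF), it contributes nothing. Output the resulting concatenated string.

After 1 (seek(-2, CUR)): offset=0
After 2 (read(1)): returned 'H', offset=1
After 3 (read(4)): returned 'OCS4', offset=5
After 4 (tell()): offset=5
After 5 (read(3)): returned '8I2', offset=8
After 6 (seek(-21, END)): offset=9
After 7 (tell()): offset=9
After 8 (read(6)): returned '1YCBBV', offset=15
After 9 (read(6)): returned 'OA7WA1', offset=21

Answer: HOCS48I21YCBBVOA7WA1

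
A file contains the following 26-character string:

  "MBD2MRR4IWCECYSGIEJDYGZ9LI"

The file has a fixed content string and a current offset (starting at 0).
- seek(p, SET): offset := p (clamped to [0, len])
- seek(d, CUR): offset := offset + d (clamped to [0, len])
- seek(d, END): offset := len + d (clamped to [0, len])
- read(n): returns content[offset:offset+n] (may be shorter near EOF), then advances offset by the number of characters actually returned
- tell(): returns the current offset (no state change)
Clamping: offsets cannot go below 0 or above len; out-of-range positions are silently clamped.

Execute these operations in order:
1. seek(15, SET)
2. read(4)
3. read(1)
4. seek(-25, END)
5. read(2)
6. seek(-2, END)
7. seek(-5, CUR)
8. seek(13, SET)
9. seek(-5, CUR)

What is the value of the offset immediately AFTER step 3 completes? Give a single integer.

After 1 (seek(15, SET)): offset=15
After 2 (read(4)): returned 'GIEJ', offset=19
After 3 (read(1)): returned 'D', offset=20

Answer: 20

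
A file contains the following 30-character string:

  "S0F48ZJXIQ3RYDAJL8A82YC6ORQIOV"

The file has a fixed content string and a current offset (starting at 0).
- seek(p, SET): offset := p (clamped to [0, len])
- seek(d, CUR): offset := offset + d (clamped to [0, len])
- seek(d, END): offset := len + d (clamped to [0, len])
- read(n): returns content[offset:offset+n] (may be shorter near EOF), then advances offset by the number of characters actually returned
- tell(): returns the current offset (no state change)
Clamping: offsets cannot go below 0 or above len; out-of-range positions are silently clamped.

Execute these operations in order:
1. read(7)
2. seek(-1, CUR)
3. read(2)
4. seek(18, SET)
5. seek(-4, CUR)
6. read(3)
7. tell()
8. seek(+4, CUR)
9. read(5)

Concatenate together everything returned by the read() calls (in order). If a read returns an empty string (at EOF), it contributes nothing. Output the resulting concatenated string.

After 1 (read(7)): returned 'S0F48ZJ', offset=7
After 2 (seek(-1, CUR)): offset=6
After 3 (read(2)): returned 'JX', offset=8
After 4 (seek(18, SET)): offset=18
After 5 (seek(-4, CUR)): offset=14
After 6 (read(3)): returned 'AJL', offset=17
After 7 (tell()): offset=17
After 8 (seek(+4, CUR)): offset=21
After 9 (read(5)): returned 'YC6OR', offset=26

Answer: S0F48ZJJXAJLYC6OR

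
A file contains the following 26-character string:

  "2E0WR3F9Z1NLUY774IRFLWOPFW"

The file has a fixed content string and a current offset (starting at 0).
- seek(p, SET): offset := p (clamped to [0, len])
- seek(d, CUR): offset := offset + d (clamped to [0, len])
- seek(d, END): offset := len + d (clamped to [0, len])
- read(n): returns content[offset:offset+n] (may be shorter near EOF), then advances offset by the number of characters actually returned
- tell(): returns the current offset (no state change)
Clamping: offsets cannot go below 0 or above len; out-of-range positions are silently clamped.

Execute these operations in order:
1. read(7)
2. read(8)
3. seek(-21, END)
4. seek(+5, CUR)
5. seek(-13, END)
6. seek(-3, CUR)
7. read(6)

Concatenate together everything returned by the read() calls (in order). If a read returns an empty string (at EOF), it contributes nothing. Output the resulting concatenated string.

After 1 (read(7)): returned '2E0WR3F', offset=7
After 2 (read(8)): returned '9Z1NLUY7', offset=15
After 3 (seek(-21, END)): offset=5
After 4 (seek(+5, CUR)): offset=10
After 5 (seek(-13, END)): offset=13
After 6 (seek(-3, CUR)): offset=10
After 7 (read(6)): returned 'NLUY77', offset=16

Answer: 2E0WR3F9Z1NLUY7NLUY77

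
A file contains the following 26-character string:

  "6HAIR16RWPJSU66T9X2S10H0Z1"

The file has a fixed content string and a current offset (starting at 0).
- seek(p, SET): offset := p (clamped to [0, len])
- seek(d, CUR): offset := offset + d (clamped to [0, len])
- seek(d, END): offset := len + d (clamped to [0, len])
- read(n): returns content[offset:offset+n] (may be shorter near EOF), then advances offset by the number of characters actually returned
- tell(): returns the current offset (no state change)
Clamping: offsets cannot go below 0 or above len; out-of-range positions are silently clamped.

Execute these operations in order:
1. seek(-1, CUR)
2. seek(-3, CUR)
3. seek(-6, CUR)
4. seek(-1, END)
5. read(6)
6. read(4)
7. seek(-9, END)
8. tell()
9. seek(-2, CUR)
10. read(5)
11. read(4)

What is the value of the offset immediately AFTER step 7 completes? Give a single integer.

Answer: 17

Derivation:
After 1 (seek(-1, CUR)): offset=0
After 2 (seek(-3, CUR)): offset=0
After 3 (seek(-6, CUR)): offset=0
After 4 (seek(-1, END)): offset=25
After 5 (read(6)): returned '1', offset=26
After 6 (read(4)): returned '', offset=26
After 7 (seek(-9, END)): offset=17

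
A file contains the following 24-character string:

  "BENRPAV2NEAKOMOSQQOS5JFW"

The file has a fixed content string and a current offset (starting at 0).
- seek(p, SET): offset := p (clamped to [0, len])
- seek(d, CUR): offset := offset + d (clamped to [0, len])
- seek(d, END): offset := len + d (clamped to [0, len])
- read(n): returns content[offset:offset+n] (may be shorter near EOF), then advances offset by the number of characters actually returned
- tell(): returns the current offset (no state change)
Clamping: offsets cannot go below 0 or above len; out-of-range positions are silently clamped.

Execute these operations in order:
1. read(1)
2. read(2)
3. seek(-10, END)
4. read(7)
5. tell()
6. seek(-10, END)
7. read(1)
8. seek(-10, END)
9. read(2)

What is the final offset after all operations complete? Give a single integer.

Answer: 16

Derivation:
After 1 (read(1)): returned 'B', offset=1
After 2 (read(2)): returned 'EN', offset=3
After 3 (seek(-10, END)): offset=14
After 4 (read(7)): returned 'OSQQOS5', offset=21
After 5 (tell()): offset=21
After 6 (seek(-10, END)): offset=14
After 7 (read(1)): returned 'O', offset=15
After 8 (seek(-10, END)): offset=14
After 9 (read(2)): returned 'OS', offset=16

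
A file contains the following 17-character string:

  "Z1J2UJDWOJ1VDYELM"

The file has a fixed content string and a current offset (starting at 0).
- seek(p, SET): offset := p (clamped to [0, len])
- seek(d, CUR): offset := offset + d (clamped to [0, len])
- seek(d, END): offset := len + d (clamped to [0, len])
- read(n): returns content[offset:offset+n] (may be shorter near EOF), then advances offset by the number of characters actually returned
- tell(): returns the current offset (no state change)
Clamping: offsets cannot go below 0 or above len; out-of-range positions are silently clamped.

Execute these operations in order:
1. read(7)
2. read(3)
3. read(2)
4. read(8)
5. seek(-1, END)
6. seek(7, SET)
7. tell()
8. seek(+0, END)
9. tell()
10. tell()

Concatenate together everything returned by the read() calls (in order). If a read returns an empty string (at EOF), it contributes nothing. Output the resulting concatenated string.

Answer: Z1J2UJDWOJ1VDYELM

Derivation:
After 1 (read(7)): returned 'Z1J2UJD', offset=7
After 2 (read(3)): returned 'WOJ', offset=10
After 3 (read(2)): returned '1V', offset=12
After 4 (read(8)): returned 'DYELM', offset=17
After 5 (seek(-1, END)): offset=16
After 6 (seek(7, SET)): offset=7
After 7 (tell()): offset=7
After 8 (seek(+0, END)): offset=17
After 9 (tell()): offset=17
After 10 (tell()): offset=17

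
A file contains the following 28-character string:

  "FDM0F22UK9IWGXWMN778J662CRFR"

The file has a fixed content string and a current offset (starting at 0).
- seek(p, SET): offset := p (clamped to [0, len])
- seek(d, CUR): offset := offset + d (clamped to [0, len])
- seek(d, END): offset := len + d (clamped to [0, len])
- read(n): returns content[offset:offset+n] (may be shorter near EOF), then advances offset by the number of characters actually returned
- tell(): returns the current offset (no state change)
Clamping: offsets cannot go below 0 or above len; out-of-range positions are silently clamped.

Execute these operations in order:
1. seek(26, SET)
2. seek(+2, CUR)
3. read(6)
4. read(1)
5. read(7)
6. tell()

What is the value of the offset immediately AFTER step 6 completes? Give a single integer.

Answer: 28

Derivation:
After 1 (seek(26, SET)): offset=26
After 2 (seek(+2, CUR)): offset=28
After 3 (read(6)): returned '', offset=28
After 4 (read(1)): returned '', offset=28
After 5 (read(7)): returned '', offset=28
After 6 (tell()): offset=28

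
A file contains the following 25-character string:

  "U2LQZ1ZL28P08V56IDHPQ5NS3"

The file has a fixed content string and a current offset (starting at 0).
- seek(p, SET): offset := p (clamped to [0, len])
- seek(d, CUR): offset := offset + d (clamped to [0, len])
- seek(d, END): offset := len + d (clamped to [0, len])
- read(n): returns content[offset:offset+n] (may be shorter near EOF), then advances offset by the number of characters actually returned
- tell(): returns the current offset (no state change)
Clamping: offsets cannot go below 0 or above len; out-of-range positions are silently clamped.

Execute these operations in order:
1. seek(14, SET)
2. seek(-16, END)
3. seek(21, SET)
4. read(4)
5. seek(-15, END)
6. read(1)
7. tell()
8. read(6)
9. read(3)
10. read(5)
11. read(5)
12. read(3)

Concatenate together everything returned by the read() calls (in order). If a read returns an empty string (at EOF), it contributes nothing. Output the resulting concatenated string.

After 1 (seek(14, SET)): offset=14
After 2 (seek(-16, END)): offset=9
After 3 (seek(21, SET)): offset=21
After 4 (read(4)): returned '5NS3', offset=25
After 5 (seek(-15, END)): offset=10
After 6 (read(1)): returned 'P', offset=11
After 7 (tell()): offset=11
After 8 (read(6)): returned '08V56I', offset=17
After 9 (read(3)): returned 'DHP', offset=20
After 10 (read(5)): returned 'Q5NS3', offset=25
After 11 (read(5)): returned '', offset=25
After 12 (read(3)): returned '', offset=25

Answer: 5NS3P08V56IDHPQ5NS3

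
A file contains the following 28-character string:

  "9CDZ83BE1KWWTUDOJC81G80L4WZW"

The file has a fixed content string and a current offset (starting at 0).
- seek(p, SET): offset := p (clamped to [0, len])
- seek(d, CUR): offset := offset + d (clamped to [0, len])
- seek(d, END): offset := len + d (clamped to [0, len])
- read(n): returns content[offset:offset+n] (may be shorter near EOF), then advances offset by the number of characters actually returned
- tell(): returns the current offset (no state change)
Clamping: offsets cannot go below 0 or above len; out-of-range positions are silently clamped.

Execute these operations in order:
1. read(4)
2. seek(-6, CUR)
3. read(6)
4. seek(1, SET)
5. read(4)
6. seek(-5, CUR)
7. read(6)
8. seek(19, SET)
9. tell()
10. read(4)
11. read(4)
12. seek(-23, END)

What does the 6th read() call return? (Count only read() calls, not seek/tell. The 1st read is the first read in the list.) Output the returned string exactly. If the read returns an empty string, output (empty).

After 1 (read(4)): returned '9CDZ', offset=4
After 2 (seek(-6, CUR)): offset=0
After 3 (read(6)): returned '9CDZ83', offset=6
After 4 (seek(1, SET)): offset=1
After 5 (read(4)): returned 'CDZ8', offset=5
After 6 (seek(-5, CUR)): offset=0
After 7 (read(6)): returned '9CDZ83', offset=6
After 8 (seek(19, SET)): offset=19
After 9 (tell()): offset=19
After 10 (read(4)): returned '1G80', offset=23
After 11 (read(4)): returned 'L4WZ', offset=27
After 12 (seek(-23, END)): offset=5

Answer: L4WZ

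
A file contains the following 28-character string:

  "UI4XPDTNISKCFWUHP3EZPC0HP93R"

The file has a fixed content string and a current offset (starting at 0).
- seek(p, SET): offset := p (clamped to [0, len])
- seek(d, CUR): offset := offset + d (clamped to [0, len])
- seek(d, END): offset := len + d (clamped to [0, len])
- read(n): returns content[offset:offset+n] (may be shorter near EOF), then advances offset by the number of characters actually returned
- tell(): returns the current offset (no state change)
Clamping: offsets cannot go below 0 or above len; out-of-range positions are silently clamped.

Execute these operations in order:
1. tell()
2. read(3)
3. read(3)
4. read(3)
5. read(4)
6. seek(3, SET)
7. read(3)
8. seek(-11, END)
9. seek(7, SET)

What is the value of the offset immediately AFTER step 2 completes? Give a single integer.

After 1 (tell()): offset=0
After 2 (read(3)): returned 'UI4', offset=3

Answer: 3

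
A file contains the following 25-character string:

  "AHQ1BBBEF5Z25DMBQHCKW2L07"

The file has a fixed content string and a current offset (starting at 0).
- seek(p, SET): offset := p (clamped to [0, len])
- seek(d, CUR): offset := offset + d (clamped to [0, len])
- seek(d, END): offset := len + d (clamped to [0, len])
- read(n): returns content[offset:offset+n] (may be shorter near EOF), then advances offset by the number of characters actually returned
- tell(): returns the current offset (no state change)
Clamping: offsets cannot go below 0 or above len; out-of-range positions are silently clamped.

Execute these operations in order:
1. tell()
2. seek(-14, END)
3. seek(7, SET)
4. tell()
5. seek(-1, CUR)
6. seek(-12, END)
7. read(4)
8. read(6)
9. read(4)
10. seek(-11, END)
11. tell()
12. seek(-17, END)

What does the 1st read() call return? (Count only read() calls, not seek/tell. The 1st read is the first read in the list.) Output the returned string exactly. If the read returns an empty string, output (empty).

Answer: DMBQ

Derivation:
After 1 (tell()): offset=0
After 2 (seek(-14, END)): offset=11
After 3 (seek(7, SET)): offset=7
After 4 (tell()): offset=7
After 5 (seek(-1, CUR)): offset=6
After 6 (seek(-12, END)): offset=13
After 7 (read(4)): returned 'DMBQ', offset=17
After 8 (read(6)): returned 'HCKW2L', offset=23
After 9 (read(4)): returned '07', offset=25
After 10 (seek(-11, END)): offset=14
After 11 (tell()): offset=14
After 12 (seek(-17, END)): offset=8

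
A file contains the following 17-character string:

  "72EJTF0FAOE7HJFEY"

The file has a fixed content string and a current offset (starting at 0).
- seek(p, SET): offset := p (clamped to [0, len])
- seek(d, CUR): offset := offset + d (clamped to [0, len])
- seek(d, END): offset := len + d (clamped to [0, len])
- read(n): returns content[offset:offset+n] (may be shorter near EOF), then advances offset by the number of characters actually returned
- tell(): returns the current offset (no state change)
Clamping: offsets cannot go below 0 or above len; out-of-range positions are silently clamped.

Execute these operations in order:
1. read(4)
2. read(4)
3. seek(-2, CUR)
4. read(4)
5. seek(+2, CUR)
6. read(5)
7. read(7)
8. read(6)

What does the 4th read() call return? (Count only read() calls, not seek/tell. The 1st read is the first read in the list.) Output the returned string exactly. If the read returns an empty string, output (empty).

Answer: HJFEY

Derivation:
After 1 (read(4)): returned '72EJ', offset=4
After 2 (read(4)): returned 'TF0F', offset=8
After 3 (seek(-2, CUR)): offset=6
After 4 (read(4)): returned '0FAO', offset=10
After 5 (seek(+2, CUR)): offset=12
After 6 (read(5)): returned 'HJFEY', offset=17
After 7 (read(7)): returned '', offset=17
After 8 (read(6)): returned '', offset=17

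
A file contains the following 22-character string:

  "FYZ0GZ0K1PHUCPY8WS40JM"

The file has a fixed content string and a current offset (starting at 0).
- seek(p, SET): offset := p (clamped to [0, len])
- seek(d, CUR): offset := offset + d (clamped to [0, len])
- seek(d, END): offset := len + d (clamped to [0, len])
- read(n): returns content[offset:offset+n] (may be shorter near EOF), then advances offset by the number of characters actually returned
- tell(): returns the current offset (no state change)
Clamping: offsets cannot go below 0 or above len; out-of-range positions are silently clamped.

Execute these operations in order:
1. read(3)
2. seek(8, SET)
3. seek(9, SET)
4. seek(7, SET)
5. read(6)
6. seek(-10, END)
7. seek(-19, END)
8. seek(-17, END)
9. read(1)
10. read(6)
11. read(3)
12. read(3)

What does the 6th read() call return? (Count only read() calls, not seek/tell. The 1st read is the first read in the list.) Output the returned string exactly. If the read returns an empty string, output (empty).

After 1 (read(3)): returned 'FYZ', offset=3
After 2 (seek(8, SET)): offset=8
After 3 (seek(9, SET)): offset=9
After 4 (seek(7, SET)): offset=7
After 5 (read(6)): returned 'K1PHUC', offset=13
After 6 (seek(-10, END)): offset=12
After 7 (seek(-19, END)): offset=3
After 8 (seek(-17, END)): offset=5
After 9 (read(1)): returned 'Z', offset=6
After 10 (read(6)): returned '0K1PHU', offset=12
After 11 (read(3)): returned 'CPY', offset=15
After 12 (read(3)): returned '8WS', offset=18

Answer: 8WS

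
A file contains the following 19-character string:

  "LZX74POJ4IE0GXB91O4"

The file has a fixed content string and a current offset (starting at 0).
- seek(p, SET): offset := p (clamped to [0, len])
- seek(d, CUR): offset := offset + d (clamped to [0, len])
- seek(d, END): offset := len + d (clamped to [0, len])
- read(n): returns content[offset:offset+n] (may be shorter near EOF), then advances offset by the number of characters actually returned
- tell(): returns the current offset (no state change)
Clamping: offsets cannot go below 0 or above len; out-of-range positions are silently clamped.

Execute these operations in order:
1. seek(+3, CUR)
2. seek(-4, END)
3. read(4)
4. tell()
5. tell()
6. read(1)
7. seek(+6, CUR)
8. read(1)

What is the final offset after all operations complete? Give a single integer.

After 1 (seek(+3, CUR)): offset=3
After 2 (seek(-4, END)): offset=15
After 3 (read(4)): returned '91O4', offset=19
After 4 (tell()): offset=19
After 5 (tell()): offset=19
After 6 (read(1)): returned '', offset=19
After 7 (seek(+6, CUR)): offset=19
After 8 (read(1)): returned '', offset=19

Answer: 19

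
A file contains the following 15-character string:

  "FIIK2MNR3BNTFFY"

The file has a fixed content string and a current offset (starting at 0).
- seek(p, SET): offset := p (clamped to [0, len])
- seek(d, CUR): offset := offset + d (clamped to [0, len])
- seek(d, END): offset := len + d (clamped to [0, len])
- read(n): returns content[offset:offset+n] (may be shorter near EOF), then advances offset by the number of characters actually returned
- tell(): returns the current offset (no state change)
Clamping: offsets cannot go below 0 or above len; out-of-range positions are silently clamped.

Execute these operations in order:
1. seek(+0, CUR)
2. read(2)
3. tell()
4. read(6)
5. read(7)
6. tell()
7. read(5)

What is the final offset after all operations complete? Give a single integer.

After 1 (seek(+0, CUR)): offset=0
After 2 (read(2)): returned 'FI', offset=2
After 3 (tell()): offset=2
After 4 (read(6)): returned 'IK2MNR', offset=8
After 5 (read(7)): returned '3BNTFFY', offset=15
After 6 (tell()): offset=15
After 7 (read(5)): returned '', offset=15

Answer: 15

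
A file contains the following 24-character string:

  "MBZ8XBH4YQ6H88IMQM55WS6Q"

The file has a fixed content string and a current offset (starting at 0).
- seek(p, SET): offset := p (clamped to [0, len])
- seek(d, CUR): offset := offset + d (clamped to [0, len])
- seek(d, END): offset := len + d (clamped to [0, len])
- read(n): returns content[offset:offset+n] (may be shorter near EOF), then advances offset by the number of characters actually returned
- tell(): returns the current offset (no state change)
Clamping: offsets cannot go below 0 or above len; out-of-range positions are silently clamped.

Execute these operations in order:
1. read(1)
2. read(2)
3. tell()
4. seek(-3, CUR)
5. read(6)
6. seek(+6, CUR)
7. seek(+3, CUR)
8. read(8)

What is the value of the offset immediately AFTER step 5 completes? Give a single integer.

Answer: 6

Derivation:
After 1 (read(1)): returned 'M', offset=1
After 2 (read(2)): returned 'BZ', offset=3
After 3 (tell()): offset=3
After 4 (seek(-3, CUR)): offset=0
After 5 (read(6)): returned 'MBZ8XB', offset=6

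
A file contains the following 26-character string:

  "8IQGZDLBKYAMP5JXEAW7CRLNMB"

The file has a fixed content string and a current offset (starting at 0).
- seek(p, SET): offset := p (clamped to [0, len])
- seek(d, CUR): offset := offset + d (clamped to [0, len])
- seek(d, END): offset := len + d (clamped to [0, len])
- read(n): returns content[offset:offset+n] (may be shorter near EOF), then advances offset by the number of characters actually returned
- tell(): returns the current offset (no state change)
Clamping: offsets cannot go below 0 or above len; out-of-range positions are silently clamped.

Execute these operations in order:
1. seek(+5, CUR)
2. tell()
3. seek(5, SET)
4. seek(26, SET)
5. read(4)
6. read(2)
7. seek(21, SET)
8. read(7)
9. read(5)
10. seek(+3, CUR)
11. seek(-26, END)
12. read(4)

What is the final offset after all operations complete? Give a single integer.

Answer: 4

Derivation:
After 1 (seek(+5, CUR)): offset=5
After 2 (tell()): offset=5
After 3 (seek(5, SET)): offset=5
After 4 (seek(26, SET)): offset=26
After 5 (read(4)): returned '', offset=26
After 6 (read(2)): returned '', offset=26
After 7 (seek(21, SET)): offset=21
After 8 (read(7)): returned 'RLNMB', offset=26
After 9 (read(5)): returned '', offset=26
After 10 (seek(+3, CUR)): offset=26
After 11 (seek(-26, END)): offset=0
After 12 (read(4)): returned '8IQG', offset=4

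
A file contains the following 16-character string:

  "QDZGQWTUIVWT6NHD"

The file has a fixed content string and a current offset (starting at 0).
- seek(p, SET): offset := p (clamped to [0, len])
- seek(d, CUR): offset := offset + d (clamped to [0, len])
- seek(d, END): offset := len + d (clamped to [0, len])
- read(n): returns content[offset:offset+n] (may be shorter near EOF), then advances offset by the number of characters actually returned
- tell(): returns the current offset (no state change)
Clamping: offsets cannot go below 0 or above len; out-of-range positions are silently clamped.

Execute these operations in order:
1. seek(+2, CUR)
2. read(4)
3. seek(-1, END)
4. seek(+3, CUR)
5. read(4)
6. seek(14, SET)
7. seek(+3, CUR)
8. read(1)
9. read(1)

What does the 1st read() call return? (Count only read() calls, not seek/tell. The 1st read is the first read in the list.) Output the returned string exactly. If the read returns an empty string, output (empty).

Answer: ZGQW

Derivation:
After 1 (seek(+2, CUR)): offset=2
After 2 (read(4)): returned 'ZGQW', offset=6
After 3 (seek(-1, END)): offset=15
After 4 (seek(+3, CUR)): offset=16
After 5 (read(4)): returned '', offset=16
After 6 (seek(14, SET)): offset=14
After 7 (seek(+3, CUR)): offset=16
After 8 (read(1)): returned '', offset=16
After 9 (read(1)): returned '', offset=16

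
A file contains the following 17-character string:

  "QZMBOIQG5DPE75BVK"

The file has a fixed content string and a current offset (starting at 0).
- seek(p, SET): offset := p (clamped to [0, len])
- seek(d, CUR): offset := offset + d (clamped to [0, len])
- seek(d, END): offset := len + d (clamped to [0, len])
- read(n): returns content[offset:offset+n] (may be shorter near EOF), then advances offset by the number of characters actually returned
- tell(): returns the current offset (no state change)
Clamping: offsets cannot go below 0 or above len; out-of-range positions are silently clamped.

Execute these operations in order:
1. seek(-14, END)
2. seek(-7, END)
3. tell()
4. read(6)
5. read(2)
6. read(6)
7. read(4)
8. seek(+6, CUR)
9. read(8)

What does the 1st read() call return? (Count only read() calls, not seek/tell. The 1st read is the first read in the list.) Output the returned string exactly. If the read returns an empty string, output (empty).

After 1 (seek(-14, END)): offset=3
After 2 (seek(-7, END)): offset=10
After 3 (tell()): offset=10
After 4 (read(6)): returned 'PE75BV', offset=16
After 5 (read(2)): returned 'K', offset=17
After 6 (read(6)): returned '', offset=17
After 7 (read(4)): returned '', offset=17
After 8 (seek(+6, CUR)): offset=17
After 9 (read(8)): returned '', offset=17

Answer: PE75BV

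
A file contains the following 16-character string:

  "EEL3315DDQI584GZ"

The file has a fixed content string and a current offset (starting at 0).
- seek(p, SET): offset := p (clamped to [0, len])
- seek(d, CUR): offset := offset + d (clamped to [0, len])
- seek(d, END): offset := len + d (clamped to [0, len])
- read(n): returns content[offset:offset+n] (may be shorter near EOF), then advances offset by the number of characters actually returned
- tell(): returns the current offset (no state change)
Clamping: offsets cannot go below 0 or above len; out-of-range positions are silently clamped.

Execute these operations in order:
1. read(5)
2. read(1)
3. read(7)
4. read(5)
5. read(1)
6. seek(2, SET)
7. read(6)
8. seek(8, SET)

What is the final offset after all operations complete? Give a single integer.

After 1 (read(5)): returned 'EEL33', offset=5
After 2 (read(1)): returned '1', offset=6
After 3 (read(7)): returned '5DDQI58', offset=13
After 4 (read(5)): returned '4GZ', offset=16
After 5 (read(1)): returned '', offset=16
After 6 (seek(2, SET)): offset=2
After 7 (read(6)): returned 'L3315D', offset=8
After 8 (seek(8, SET)): offset=8

Answer: 8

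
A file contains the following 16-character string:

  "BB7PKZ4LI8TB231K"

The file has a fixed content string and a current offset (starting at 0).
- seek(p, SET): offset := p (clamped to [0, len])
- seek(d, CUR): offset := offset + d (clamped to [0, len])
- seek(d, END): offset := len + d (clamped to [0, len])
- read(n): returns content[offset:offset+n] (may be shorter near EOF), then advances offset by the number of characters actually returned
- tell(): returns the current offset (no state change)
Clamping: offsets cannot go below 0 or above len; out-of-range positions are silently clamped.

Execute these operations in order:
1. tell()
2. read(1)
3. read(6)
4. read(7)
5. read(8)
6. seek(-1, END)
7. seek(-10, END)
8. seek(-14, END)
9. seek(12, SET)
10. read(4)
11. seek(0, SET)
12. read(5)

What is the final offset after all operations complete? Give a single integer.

After 1 (tell()): offset=0
After 2 (read(1)): returned 'B', offset=1
After 3 (read(6)): returned 'B7PKZ4', offset=7
After 4 (read(7)): returned 'LI8TB23', offset=14
After 5 (read(8)): returned '1K', offset=16
After 6 (seek(-1, END)): offset=15
After 7 (seek(-10, END)): offset=6
After 8 (seek(-14, END)): offset=2
After 9 (seek(12, SET)): offset=12
After 10 (read(4)): returned '231K', offset=16
After 11 (seek(0, SET)): offset=0
After 12 (read(5)): returned 'BB7PK', offset=5

Answer: 5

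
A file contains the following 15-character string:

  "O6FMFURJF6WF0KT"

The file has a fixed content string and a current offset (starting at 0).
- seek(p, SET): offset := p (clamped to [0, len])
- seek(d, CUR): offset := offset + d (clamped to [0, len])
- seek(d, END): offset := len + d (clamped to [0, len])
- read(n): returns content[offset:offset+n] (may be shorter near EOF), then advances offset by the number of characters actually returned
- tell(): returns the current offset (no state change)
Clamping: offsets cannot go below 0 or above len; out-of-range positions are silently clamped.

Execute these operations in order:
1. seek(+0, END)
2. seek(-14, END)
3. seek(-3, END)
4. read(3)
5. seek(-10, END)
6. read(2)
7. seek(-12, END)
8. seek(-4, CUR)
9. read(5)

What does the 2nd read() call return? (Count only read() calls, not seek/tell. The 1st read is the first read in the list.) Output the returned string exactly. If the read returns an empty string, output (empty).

After 1 (seek(+0, END)): offset=15
After 2 (seek(-14, END)): offset=1
After 3 (seek(-3, END)): offset=12
After 4 (read(3)): returned '0KT', offset=15
After 5 (seek(-10, END)): offset=5
After 6 (read(2)): returned 'UR', offset=7
After 7 (seek(-12, END)): offset=3
After 8 (seek(-4, CUR)): offset=0
After 9 (read(5)): returned 'O6FMF', offset=5

Answer: UR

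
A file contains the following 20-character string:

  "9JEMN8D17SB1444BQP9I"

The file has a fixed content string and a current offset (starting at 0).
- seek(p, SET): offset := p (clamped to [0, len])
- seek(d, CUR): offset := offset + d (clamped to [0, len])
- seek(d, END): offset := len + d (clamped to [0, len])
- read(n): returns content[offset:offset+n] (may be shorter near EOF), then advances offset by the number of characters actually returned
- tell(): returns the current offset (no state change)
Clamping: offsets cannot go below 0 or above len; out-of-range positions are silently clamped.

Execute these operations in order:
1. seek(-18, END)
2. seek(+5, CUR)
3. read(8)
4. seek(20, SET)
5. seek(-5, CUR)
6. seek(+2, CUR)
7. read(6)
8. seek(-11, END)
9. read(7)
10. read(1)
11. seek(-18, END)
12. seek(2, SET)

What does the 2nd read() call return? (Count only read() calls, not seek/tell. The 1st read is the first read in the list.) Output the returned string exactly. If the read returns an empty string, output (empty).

After 1 (seek(-18, END)): offset=2
After 2 (seek(+5, CUR)): offset=7
After 3 (read(8)): returned '17SB1444', offset=15
After 4 (seek(20, SET)): offset=20
After 5 (seek(-5, CUR)): offset=15
After 6 (seek(+2, CUR)): offset=17
After 7 (read(6)): returned 'P9I', offset=20
After 8 (seek(-11, END)): offset=9
After 9 (read(7)): returned 'SB1444B', offset=16
After 10 (read(1)): returned 'Q', offset=17
After 11 (seek(-18, END)): offset=2
After 12 (seek(2, SET)): offset=2

Answer: P9I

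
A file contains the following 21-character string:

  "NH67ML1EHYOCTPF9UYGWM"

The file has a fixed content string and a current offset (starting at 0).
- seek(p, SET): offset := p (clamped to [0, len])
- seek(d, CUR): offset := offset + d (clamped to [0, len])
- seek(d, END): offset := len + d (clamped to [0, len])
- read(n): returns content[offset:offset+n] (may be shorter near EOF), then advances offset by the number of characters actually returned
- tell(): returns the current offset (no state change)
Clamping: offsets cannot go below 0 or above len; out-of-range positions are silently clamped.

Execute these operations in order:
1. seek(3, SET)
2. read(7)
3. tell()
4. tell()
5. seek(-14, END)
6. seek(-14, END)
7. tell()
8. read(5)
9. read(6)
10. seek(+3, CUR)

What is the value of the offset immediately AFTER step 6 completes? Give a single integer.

Answer: 7

Derivation:
After 1 (seek(3, SET)): offset=3
After 2 (read(7)): returned '7ML1EHY', offset=10
After 3 (tell()): offset=10
After 4 (tell()): offset=10
After 5 (seek(-14, END)): offset=7
After 6 (seek(-14, END)): offset=7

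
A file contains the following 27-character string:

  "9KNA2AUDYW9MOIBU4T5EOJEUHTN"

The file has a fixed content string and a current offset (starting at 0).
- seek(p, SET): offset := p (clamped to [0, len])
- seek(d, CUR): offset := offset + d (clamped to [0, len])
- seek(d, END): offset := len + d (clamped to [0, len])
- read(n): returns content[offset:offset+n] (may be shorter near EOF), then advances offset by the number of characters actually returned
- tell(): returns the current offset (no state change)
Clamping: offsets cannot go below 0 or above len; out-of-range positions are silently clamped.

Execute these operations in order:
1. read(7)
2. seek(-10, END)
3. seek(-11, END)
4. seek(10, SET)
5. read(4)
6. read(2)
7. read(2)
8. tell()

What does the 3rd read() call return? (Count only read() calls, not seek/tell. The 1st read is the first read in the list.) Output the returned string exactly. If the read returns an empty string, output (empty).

After 1 (read(7)): returned '9KNA2AU', offset=7
After 2 (seek(-10, END)): offset=17
After 3 (seek(-11, END)): offset=16
After 4 (seek(10, SET)): offset=10
After 5 (read(4)): returned '9MOI', offset=14
After 6 (read(2)): returned 'BU', offset=16
After 7 (read(2)): returned '4T', offset=18
After 8 (tell()): offset=18

Answer: BU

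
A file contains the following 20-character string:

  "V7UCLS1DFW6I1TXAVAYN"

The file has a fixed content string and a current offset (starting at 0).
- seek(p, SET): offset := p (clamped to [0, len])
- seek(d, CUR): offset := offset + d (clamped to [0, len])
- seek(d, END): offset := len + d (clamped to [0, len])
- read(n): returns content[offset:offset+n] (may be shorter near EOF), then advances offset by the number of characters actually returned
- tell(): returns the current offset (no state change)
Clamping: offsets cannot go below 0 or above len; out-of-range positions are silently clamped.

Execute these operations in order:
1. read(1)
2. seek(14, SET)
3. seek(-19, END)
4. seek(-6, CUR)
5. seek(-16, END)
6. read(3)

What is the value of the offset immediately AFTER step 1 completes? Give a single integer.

After 1 (read(1)): returned 'V', offset=1

Answer: 1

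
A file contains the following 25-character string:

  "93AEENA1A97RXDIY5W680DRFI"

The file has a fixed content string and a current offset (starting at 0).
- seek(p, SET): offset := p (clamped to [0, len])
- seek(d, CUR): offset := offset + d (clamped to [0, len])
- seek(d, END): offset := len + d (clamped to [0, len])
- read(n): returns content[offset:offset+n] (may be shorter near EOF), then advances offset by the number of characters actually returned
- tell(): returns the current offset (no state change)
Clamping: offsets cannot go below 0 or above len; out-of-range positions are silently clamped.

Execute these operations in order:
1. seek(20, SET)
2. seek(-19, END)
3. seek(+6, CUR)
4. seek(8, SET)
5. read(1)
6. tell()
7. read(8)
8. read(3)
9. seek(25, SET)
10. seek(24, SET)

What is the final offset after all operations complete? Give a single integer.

Answer: 24

Derivation:
After 1 (seek(20, SET)): offset=20
After 2 (seek(-19, END)): offset=6
After 3 (seek(+6, CUR)): offset=12
After 4 (seek(8, SET)): offset=8
After 5 (read(1)): returned 'A', offset=9
After 6 (tell()): offset=9
After 7 (read(8)): returned '97RXDIY5', offset=17
After 8 (read(3)): returned 'W68', offset=20
After 9 (seek(25, SET)): offset=25
After 10 (seek(24, SET)): offset=24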